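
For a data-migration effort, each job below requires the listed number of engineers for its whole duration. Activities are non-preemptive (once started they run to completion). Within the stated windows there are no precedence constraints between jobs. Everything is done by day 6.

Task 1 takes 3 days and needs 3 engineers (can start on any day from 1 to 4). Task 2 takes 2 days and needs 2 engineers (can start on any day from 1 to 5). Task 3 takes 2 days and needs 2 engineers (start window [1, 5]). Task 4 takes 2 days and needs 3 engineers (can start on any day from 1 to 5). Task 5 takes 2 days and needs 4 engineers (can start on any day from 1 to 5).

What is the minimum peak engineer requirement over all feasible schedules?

6

Early-start (Task 1@1, Task 2@1, Task 3@1, Task 4@1, Task 5@1) gives peak 14: d1:14  d2:14  d3:3  d4:0  d5:0  d6:0.
Shift Task 3→4, Task 4→3, Task 5→5.
Schedule Task 1@1, Task 2@1, Task 3@4, Task 4@3, Task 5@5: d1:5  d2:5  d3:6  d4:5  d5:6  d6:4 — peak 6.
Total engineer-days = 31 over 6 days ⇒ peak ≥ ⌈31/6⌉ = 6, so 6 is optimal.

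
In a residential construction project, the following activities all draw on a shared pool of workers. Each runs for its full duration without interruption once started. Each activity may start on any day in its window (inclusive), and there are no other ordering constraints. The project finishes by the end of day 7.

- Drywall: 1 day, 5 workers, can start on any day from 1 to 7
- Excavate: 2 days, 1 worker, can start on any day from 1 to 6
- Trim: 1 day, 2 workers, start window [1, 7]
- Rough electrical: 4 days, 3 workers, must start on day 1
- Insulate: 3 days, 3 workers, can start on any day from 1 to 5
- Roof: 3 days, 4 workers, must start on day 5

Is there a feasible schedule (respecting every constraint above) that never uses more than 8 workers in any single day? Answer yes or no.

yes

Schedule Drywall@1, Excavate@2, Trim@2, Rough electrical@1, Insulate@3, Roof@5: d1:8  d2:6  d3:7  d4:6  d5:7  d6:4  d7:4 — peak 8 ≤ 8.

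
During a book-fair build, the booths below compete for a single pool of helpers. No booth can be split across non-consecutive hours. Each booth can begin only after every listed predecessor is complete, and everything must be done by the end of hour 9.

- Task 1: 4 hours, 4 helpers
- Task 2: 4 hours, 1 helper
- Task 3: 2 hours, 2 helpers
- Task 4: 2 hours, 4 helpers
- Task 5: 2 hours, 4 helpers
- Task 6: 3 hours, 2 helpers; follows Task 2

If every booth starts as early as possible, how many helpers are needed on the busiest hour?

15

Early-start schedule: Task 1@1, Task 2@1, Task 3@1, Task 4@1, Task 5@1, Task 6@5.
Load per hour: hour 1: 15, hour 2: 15, hour 3: 5, hour 4: 5, hour 5: 2, hour 6: 2, hour 7: 2, hour 8: 0, hour 9: 0.
Peak is 15.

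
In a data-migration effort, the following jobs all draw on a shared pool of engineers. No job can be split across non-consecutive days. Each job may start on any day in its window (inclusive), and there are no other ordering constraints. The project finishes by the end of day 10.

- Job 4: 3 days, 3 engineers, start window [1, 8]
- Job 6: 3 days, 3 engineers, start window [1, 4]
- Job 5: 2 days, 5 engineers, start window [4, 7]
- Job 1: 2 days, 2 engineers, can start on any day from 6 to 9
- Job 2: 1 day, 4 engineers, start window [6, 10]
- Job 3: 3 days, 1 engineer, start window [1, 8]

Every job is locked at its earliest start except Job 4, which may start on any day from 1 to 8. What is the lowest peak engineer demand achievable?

Job 4@1: d1:7  d2:7  d3:7  d4:5  d5:5  d6:6  d7:2  d8:0  d9:0  d10:0 → peak 7
Job 4@2: d1:4  d2:7  d3:7  d4:8  d5:5  d6:6  d7:2  d8:0  d9:0  d10:0 → peak 8
Job 4@3: d1:4  d2:4  d3:7  d4:8  d5:8  d6:6  d7:2  d8:0  d9:0  d10:0 → peak 8
Job 4@4: d1:4  d2:4  d3:4  d4:8  d5:8  d6:9  d7:2  d8:0  d9:0  d10:0 → peak 9
Job 4@5: d1:4  d2:4  d3:4  d4:5  d5:8  d6:9  d7:5  d8:0  d9:0  d10:0 → peak 9
Job 4@6: d1:4  d2:4  d3:4  d4:5  d5:5  d6:9  d7:5  d8:3  d9:0  d10:0 → peak 9
Job 4@7: d1:4  d2:4  d3:4  d4:5  d5:5  d6:6  d7:5  d8:3  d9:3  d10:0 → peak 6
Job 4@8: d1:4  d2:4  d3:4  d4:5  d5:5  d6:6  d7:2  d8:3  d9:3  d10:3 → peak 6
Best is Job 4@7, peak 6.

6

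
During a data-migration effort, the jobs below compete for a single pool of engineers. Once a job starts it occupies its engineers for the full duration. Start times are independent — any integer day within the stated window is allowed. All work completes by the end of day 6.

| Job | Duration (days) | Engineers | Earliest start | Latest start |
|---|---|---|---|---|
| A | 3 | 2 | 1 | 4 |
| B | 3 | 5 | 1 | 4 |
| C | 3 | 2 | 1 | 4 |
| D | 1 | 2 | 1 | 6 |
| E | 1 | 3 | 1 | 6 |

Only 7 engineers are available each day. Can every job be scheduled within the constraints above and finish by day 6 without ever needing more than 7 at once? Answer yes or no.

yes

Schedule A@1, B@1, C@4, D@4, E@4: d1:7  d2:7  d3:7  d4:7  d5:2  d6:2 — peak 7 ≤ 7.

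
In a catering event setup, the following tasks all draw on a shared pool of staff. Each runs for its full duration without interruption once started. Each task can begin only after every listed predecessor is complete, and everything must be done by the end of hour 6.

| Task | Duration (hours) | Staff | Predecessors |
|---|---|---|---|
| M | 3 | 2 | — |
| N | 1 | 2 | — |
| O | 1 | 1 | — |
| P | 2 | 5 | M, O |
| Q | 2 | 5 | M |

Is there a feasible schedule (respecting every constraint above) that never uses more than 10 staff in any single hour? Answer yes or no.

yes

Schedule M@1, N@1, O@1, P@4, Q@4: h1:5  h2:2  h3:2  h4:10  h5:10  h6:0 — peak 10 ≤ 10.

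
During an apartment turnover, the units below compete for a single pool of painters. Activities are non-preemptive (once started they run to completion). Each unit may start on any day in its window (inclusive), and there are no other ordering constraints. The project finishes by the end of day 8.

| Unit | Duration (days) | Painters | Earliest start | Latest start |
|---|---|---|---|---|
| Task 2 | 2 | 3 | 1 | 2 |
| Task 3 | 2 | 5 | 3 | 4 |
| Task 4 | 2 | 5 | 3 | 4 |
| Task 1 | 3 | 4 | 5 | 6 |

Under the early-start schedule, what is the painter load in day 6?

4

At early start, day 6 has: Task 1.
Demand: 4 = 4.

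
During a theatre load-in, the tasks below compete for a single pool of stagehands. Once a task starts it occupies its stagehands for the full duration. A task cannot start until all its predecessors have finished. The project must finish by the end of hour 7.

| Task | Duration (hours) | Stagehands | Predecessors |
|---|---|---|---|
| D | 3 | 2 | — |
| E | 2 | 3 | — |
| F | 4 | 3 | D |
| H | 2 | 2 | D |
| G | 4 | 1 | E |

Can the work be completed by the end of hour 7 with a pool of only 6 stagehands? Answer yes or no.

yes

Schedule D@1, E@1, F@4, H@4, G@3: h1:5  h2:5  h3:3  h4:6  h5:6  h6:4  h7:3 — peak 6 ≤ 6.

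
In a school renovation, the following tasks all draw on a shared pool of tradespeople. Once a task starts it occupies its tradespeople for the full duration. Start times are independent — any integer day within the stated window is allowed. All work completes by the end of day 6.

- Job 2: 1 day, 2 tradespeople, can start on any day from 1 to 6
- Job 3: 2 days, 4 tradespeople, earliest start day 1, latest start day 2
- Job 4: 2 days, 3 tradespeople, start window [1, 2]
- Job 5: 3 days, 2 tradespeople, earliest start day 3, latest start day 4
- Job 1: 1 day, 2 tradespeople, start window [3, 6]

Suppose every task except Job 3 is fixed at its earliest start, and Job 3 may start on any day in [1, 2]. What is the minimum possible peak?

8

Job 3@1: d1:9  d2:7  d3:4  d4:2  d5:2  d6:0 → peak 9
Job 3@2: d1:5  d2:7  d3:8  d4:2  d5:2  d6:0 → peak 8
Best is Job 3@2, peak 8.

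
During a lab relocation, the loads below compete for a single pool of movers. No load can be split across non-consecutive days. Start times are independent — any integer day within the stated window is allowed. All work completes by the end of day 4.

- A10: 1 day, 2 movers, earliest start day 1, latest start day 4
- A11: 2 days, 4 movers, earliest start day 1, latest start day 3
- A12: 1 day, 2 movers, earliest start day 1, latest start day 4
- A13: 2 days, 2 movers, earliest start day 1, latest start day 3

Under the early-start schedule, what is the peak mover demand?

10

Early-start schedule: A10@1, A11@1, A12@1, A13@1.
Load per day: day 1: 10, day 2: 6, day 3: 0, day 4: 0.
Peak is 10.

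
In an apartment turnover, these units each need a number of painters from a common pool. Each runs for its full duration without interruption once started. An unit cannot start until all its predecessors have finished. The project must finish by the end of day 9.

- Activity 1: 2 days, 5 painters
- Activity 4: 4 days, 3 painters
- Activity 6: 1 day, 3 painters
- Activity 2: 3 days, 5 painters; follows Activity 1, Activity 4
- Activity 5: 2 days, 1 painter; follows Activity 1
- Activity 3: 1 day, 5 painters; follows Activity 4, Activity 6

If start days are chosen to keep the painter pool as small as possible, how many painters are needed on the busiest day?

Early-start (Activity 1@1, Activity 4@1, Activity 6@1, Activity 2@5, Activity 5@3, Activity 3@5) gives peak 11: d1:11  d2:8  d3:4  d4:4  d5:10  d6:5  d7:5  d8:0  d9:0.
Shift Activity 6→3, Activity 3→8.
Schedule Activity 1@1, Activity 4@1, Activity 6@3, Activity 2@5, Activity 5@3, Activity 3@8: d1:8  d2:8  d3:7  d4:4  d5:5  d6:5  d7:5  d8:5  d9:0 — peak 8.

8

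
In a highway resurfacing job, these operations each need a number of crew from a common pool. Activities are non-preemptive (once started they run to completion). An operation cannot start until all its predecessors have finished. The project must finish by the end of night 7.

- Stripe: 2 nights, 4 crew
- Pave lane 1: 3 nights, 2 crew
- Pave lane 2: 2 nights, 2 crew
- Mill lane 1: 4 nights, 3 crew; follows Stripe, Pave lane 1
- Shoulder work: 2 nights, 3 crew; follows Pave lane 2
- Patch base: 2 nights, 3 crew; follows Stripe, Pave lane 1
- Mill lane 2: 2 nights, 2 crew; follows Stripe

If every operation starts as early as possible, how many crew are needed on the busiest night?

11

Early-start schedule: Stripe@1, Pave lane 1@1, Pave lane 2@1, Mill lane 1@4, Shoulder work@3, Patch base@4, Mill lane 2@3.
Load per night: night 1: 8, night 2: 8, night 3: 7, night 4: 11, night 5: 6, night 6: 3, night 7: 3.
Peak is 11.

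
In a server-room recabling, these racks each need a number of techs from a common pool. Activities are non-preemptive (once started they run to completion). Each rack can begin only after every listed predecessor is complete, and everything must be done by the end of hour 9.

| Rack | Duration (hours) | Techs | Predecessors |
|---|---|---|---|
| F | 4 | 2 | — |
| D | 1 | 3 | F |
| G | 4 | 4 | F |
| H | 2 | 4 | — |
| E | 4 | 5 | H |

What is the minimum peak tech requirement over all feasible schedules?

9

Early-start (F@1, D@5, G@5, H@1, E@3) gives peak 12: h1:6  h2:6  h3:7  h4:7  h5:12  h6:9  h7:4  h8:4  h9:0.
Shift E→6.
Schedule F@1, D@5, G@5, H@1, E@6: h1:6  h2:6  h3:2  h4:2  h5:7  h6:9  h7:9  h8:9  h9:5 — peak 9.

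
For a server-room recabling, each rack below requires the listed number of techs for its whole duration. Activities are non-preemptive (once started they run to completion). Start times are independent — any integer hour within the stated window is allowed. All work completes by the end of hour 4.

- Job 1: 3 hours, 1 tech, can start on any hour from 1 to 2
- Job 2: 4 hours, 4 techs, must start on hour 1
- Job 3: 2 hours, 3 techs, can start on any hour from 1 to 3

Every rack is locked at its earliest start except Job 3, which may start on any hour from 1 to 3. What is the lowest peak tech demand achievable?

8

Job 3@1: h1:8  h2:8  h3:5  h4:4 → peak 8
Job 3@2: h1:5  h2:8  h3:8  h4:4 → peak 8
Job 3@3: h1:5  h2:5  h3:8  h4:7 → peak 8
Best is Job 3@1, peak 8.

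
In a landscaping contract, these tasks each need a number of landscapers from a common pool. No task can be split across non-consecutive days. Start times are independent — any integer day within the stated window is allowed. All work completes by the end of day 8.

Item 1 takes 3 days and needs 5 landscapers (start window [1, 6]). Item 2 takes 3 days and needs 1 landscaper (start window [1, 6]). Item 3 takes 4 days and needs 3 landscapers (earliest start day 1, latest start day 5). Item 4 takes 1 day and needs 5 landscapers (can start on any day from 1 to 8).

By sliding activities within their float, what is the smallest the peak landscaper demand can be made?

Early-start (Item 1@1, Item 2@1, Item 3@1, Item 4@1) gives peak 14: d1:14  d2:9  d3:9  d4:3  d5:0  d6:0  d7:0  d8:0.
Shift Item 2→4, Item 3→4, Item 4→8.
Schedule Item 1@1, Item 2@4, Item 3@4, Item 4@8: d1:5  d2:5  d3:5  d4:4  d5:4  d6:4  d7:3  d8:5 — peak 5.
Total landscaper-days = 35 over 8 days ⇒ peak ≥ ⌈35/8⌉ = 5, so 5 is optimal.

5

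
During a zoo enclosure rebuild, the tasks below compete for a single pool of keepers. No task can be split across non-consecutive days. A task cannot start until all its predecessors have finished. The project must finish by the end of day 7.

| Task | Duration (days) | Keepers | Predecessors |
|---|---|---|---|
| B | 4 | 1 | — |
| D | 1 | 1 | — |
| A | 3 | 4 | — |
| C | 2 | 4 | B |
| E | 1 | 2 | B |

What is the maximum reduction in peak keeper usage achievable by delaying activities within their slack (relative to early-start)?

1

Early-start peak: d1:6  d2:5  d3:5  d4:1  d5:6  d6:4  d7:0 ⇒ 6.
Leveled (B@1, D@1, A@2, C@5, E@7): d1:2  d2:5  d3:5  d4:5  d5:4  d6:4  d7:2 ⇒ 5.
Reduction 6 − 5 = 1.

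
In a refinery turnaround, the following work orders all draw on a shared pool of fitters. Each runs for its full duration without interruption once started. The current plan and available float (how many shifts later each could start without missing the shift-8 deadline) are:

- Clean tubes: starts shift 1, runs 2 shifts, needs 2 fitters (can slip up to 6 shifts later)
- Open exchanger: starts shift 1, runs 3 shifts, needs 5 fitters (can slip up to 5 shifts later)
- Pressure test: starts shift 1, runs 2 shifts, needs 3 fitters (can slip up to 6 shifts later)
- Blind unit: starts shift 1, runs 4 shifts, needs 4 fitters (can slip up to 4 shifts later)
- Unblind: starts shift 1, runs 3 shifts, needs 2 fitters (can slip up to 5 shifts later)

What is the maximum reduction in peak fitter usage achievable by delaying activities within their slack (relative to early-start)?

Early-start peak: s1:16  s2:16  s3:11  s4:4  s5:0  s6:0  s7:0  s8:0 ⇒ 16.
Leveled (Clean tubes@1, Open exchanger@1, Pressure test@4, Blind unit@4, Unblind@6): s1:7  s2:7  s3:5  s4:7  s5:7  s6:6  s7:6  s8:2 ⇒ 7.
Reduction 16 − 7 = 9.

9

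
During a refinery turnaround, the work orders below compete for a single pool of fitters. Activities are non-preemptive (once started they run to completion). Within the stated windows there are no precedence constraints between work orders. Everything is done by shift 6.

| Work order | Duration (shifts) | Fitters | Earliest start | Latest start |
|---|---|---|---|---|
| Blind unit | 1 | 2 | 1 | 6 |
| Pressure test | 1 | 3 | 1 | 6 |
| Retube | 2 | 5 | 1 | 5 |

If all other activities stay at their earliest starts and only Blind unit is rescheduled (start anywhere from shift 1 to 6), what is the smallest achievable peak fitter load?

8

Blind unit@1: s1:10  s2:5  s3:0  s4:0  s5:0  s6:0 → peak 10
Blind unit@2: s1:8  s2:7  s3:0  s4:0  s5:0  s6:0 → peak 8
Blind unit@3: s1:8  s2:5  s3:2  s4:0  s5:0  s6:0 → peak 8
Blind unit@4: s1:8  s2:5  s3:0  s4:2  s5:0  s6:0 → peak 8
Blind unit@5: s1:8  s2:5  s3:0  s4:0  s5:2  s6:0 → peak 8
Blind unit@6: s1:8  s2:5  s3:0  s4:0  s5:0  s6:2 → peak 8
Best is Blind unit@2, peak 8.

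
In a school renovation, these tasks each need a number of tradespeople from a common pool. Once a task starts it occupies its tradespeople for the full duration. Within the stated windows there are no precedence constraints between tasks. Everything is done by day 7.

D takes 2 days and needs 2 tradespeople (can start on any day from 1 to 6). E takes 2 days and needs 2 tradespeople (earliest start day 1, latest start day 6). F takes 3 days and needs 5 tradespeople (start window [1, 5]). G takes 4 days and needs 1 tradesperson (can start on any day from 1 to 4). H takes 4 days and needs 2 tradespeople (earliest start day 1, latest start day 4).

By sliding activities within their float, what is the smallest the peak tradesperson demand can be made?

5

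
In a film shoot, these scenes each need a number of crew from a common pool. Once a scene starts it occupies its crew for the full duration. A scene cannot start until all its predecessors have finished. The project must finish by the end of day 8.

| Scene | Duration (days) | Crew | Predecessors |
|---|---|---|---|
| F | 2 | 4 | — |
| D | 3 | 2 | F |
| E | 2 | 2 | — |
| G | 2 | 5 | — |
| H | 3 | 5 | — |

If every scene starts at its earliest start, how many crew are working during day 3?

At early start, day 3 has: D, H.
Demand: 2 + 5 = 7.

7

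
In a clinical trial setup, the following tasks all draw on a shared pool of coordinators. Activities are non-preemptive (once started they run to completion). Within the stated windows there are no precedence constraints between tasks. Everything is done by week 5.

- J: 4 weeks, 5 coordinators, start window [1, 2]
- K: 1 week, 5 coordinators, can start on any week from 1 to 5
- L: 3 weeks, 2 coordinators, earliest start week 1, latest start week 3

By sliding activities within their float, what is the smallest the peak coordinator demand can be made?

Early-start (J@1, K@1, L@1) gives peak 12: w1:12  w2:7  w3:7  w4:5  w5:0.
Shift K→5.
Schedule J@1, K@5, L@1: w1:7  w2:7  w3:7  w4:5  w5:5 — peak 7.
Total coordinator-weeks = 31 over 5 weeks ⇒ peak ≥ ⌈31/5⌉ = 7, so 7 is optimal.

7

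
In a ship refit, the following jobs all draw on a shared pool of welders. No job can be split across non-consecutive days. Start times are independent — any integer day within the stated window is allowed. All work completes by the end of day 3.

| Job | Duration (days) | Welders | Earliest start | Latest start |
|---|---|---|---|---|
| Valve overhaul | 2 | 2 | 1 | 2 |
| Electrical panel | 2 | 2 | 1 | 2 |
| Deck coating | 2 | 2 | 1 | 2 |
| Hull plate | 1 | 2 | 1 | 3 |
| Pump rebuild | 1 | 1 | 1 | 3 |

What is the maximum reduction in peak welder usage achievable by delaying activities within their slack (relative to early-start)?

Early-start peak: d1:9  d2:6  d3:0 ⇒ 9.
Leveled (Valve overhaul@1, Electrical panel@1, Deck coating@1, Hull plate@3, Pump rebuild@3): d1:6  d2:6  d3:3 ⇒ 6.
Reduction 9 − 6 = 3.

3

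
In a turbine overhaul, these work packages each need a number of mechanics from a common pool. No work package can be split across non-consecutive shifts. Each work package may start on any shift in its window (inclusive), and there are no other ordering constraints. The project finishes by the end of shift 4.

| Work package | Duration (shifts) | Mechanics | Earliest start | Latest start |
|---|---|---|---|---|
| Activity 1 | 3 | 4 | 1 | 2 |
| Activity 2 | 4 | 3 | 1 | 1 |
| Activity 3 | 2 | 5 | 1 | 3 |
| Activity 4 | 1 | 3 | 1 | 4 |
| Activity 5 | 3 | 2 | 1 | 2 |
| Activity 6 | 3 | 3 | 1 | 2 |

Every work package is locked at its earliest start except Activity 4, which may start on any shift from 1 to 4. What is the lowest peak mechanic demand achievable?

Activity 4@1: s1:20  s2:17  s3:12  s4:3 → peak 20
Activity 4@2: s1:17  s2:20  s3:12  s4:3 → peak 20
Activity 4@3: s1:17  s2:17  s3:15  s4:3 → peak 17
Activity 4@4: s1:17  s2:17  s3:12  s4:6 → peak 17
Best is Activity 4@3, peak 17.

17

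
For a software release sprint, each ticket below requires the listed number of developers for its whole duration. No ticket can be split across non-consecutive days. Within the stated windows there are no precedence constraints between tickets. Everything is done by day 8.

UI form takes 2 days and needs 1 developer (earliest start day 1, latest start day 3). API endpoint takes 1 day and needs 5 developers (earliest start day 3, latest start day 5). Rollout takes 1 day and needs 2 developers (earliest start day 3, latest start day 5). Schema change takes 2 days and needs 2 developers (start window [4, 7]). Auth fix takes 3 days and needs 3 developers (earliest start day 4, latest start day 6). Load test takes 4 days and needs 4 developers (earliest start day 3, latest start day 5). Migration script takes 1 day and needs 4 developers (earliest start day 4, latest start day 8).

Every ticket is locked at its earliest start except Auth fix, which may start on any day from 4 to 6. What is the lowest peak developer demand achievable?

11

Auth fix@4: d1:1  d2:1  d3:11  d4:13  d5:9  d6:7  d7:0  d8:0 → peak 13
Auth fix@5: d1:1  d2:1  d3:11  d4:10  d5:9  d6:7  d7:3  d8:0 → peak 11
Auth fix@6: d1:1  d2:1  d3:11  d4:10  d5:6  d6:7  d7:3  d8:3 → peak 11
Best is Auth fix@5, peak 11.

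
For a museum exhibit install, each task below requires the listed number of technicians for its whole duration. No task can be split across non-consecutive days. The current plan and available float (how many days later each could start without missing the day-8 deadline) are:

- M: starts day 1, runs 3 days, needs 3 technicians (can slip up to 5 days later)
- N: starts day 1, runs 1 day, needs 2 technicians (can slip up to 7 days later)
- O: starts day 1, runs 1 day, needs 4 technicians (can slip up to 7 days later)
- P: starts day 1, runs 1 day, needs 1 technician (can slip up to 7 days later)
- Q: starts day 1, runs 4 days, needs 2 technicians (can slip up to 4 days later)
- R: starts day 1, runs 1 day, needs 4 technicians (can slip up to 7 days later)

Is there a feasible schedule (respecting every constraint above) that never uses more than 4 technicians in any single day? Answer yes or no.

The minimum achievable peak is 5; 4 < 5, so no feasible schedule stays within the cap.

no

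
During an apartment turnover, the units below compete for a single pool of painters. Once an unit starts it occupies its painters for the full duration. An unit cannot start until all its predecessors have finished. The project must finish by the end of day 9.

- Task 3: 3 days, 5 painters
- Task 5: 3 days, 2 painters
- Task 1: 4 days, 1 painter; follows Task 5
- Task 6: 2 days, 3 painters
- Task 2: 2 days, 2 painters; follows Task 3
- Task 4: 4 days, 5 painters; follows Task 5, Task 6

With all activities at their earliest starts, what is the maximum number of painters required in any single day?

10

Early-start schedule: Task 3@1, Task 5@1, Task 1@4, Task 6@1, Task 2@4, Task 4@4.
Load per day: day 1: 10, day 2: 10, day 3: 7, day 4: 8, day 5: 8, day 6: 6, day 7: 6, day 8: 0, day 9: 0.
Peak is 10.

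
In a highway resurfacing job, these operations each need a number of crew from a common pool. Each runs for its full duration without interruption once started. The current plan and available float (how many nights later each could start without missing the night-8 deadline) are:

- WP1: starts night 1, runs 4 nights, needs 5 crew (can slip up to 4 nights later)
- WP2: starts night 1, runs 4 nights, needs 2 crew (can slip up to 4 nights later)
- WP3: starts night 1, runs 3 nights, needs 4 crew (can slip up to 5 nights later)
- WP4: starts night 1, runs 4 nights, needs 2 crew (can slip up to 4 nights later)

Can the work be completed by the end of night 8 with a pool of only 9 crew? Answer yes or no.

yes

Schedule WP1@1, WP2@1, WP3@5, WP4@5: n1:7  n2:7  n3:7  n4:7  n5:6  n6:6  n7:6  n8:2 — peak 7 ≤ 9.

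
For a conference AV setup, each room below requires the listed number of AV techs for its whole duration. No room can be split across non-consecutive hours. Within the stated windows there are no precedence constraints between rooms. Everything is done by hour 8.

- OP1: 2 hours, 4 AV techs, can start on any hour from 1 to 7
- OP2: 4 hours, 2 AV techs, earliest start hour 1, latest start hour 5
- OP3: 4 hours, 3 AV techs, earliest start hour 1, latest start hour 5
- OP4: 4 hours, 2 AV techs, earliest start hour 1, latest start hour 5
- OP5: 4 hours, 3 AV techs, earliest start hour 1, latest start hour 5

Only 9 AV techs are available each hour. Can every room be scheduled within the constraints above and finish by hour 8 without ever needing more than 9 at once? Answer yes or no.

yes

Schedule OP1@1, OP2@3, OP3@1, OP4@3, OP5@5: h1:7  h2:7  h3:7  h4:7  h5:7  h6:7  h7:3  h8:3 — peak 7 ≤ 9.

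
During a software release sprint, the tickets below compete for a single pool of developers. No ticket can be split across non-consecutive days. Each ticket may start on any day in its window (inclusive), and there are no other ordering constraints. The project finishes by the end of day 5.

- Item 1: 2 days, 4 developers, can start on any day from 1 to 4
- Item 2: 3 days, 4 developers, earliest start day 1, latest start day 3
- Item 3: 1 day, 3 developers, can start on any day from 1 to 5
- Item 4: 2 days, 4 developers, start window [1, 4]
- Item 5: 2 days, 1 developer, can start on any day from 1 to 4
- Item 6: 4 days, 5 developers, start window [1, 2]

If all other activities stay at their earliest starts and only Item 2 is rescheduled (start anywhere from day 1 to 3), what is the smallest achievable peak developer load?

Item 2@1: d1:21  d2:18  d3:9  d4:5  d5:0 → peak 21
Item 2@2: d1:17  d2:18  d3:9  d4:9  d5:0 → peak 18
Item 2@3: d1:17  d2:14  d3:9  d4:9  d5:4 → peak 17
Best is Item 2@3, peak 17.

17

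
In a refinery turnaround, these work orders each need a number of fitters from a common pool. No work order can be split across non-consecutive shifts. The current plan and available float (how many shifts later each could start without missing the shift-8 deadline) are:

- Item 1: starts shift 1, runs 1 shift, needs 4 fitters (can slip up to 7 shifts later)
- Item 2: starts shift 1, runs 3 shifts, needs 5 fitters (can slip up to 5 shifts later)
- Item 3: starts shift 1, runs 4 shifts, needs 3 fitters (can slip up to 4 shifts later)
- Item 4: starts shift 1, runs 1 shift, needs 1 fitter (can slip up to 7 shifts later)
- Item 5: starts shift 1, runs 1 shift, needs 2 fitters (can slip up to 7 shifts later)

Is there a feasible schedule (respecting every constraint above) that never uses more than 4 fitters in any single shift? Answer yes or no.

Total fitter-shifts = 34; over 8 shifts the average is 34/8 > 4, so some shift must exceed 4.

no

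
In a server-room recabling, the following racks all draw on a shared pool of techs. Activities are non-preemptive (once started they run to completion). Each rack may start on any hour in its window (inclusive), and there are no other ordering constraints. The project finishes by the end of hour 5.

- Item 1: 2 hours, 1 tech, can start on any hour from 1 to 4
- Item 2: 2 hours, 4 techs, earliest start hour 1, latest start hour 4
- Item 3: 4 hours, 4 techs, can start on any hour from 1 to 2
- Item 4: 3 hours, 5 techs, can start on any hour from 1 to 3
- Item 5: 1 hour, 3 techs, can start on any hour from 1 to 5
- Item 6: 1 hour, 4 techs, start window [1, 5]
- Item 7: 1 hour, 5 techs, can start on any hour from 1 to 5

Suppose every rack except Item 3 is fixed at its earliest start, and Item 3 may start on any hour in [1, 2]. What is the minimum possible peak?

Item 3@1: h1:26  h2:14  h3:9  h4:4  h5:0 → peak 26
Item 3@2: h1:22  h2:14  h3:9  h4:4  h5:4 → peak 22
Best is Item 3@2, peak 22.

22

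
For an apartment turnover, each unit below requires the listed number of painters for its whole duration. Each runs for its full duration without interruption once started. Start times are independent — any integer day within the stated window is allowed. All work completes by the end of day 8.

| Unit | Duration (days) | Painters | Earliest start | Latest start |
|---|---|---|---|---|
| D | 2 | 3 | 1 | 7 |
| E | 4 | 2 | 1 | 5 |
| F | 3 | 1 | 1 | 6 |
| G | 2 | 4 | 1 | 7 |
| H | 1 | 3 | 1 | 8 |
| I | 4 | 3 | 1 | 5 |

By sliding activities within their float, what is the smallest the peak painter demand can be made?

6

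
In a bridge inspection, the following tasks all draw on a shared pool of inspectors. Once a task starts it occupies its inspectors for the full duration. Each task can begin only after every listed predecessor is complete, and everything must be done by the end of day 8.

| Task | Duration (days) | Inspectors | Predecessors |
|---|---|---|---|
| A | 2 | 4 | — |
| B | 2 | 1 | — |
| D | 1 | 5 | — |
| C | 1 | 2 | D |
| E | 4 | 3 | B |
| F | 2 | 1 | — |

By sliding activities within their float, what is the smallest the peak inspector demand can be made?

5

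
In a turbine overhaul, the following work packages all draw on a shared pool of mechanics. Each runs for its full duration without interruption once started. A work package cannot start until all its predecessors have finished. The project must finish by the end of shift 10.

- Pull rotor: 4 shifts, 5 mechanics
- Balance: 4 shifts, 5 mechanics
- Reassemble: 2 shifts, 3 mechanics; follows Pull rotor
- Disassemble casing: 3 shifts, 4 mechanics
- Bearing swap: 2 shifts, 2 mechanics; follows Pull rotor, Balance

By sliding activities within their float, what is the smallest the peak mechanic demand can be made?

9

Early-start (Pull rotor@1, Balance@1, Reassemble@5, Disassemble casing@1, Bearing swap@5) gives peak 14: s1:14  s2:14  s3:14  s4:10  s5:5  s6:5  s7:0  s8:0  s9:0  s10:0.
Shift Balance→5, Bearing swap→9.
Schedule Pull rotor@1, Balance@5, Reassemble@5, Disassemble casing@1, Bearing swap@9: s1:9  s2:9  s3:9  s4:5  s5:8  s6:8  s7:5  s8:5  s9:2  s10:2 — peak 9.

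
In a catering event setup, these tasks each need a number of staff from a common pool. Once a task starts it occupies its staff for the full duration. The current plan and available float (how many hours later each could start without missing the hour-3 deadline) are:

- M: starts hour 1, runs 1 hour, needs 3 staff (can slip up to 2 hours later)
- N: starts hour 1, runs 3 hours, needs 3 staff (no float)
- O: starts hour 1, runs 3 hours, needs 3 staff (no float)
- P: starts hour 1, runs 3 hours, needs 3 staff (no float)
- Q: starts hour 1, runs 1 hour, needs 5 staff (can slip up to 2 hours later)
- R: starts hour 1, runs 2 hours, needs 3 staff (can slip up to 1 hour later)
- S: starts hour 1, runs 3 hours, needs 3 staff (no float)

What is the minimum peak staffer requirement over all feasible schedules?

18

Early-start (M@1, N@1, O@1, P@1, Q@1, R@1, S@1) gives peak 23: h1:23  h2:15  h3:12.
Shift Q→3.
Schedule M@1, N@1, O@1, P@1, Q@3, R@1, S@1: h1:18  h2:15  h3:17 — peak 18.
No arrangement of the 18 feasible schedules does better.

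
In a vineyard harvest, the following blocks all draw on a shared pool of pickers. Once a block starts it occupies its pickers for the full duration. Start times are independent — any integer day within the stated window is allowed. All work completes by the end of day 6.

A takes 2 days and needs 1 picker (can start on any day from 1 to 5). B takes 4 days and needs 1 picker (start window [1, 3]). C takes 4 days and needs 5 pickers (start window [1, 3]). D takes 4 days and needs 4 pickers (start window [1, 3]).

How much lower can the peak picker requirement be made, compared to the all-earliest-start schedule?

1

Early-start peak: d1:11  d2:11  d3:10  d4:10  d5:0  d6:0 ⇒ 11.
Leveled (A@1, B@1, C@1, D@3): d1:7  d2:7  d3:10  d4:10  d5:4  d6:4 ⇒ 10.
Reduction 11 − 10 = 1.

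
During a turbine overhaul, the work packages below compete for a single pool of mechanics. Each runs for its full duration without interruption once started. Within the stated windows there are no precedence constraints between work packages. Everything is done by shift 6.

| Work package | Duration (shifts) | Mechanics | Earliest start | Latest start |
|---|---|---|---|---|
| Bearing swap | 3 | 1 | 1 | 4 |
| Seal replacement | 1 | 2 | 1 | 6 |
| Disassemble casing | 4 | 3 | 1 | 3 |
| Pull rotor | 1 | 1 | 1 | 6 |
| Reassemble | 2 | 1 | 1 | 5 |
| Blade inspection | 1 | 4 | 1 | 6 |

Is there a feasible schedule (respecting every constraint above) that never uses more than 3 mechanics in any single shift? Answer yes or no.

no

Total mechanic-shifts = 24; over 6 shifts the average is 24/6 > 3, so some shift must exceed 3.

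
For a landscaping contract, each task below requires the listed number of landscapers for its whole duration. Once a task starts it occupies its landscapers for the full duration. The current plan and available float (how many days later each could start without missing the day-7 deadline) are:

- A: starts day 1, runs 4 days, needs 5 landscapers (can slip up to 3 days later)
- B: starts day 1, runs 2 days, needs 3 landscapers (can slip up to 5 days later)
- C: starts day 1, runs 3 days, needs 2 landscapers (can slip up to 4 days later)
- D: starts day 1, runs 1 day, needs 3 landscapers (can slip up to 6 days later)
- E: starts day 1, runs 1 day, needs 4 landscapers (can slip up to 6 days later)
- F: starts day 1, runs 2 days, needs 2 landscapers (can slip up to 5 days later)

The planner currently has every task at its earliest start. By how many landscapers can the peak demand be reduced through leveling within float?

Early-start peak: d1:19  d2:12  d3:7  d4:5  d5:0  d6:0  d7:0 ⇒ 19.
Leveled (A@1, B@5, C@1, D@5, E@7, F@6): d1:7  d2:7  d3:7  d4:5  d5:6  d6:5  d7:6 ⇒ 7.
Reduction 19 − 7 = 12.

12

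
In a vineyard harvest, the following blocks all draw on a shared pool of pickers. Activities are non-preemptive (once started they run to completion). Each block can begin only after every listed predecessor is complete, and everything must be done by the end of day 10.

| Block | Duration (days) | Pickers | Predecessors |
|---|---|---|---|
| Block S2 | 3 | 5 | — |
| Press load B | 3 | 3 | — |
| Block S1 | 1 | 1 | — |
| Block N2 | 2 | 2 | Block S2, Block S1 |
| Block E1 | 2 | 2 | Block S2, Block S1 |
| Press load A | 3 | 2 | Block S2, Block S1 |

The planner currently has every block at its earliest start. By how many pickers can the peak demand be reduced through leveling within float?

Early-start peak: d1:9  d2:8  d3:8  d4:6  d5:6  d6:2  d7:0  d8:0  d9:0  d10:0 ⇒ 9.
Leveled (Block S2@1, Press load B@4, Block S1@4, Block N2@5, Block E1@7, Press load A@7): d1:5  d2:5  d3:5  d4:4  d5:5  d6:5  d7:4  d8:4  d9:2  d10:0 ⇒ 5.
Reduction 9 − 5 = 4.

4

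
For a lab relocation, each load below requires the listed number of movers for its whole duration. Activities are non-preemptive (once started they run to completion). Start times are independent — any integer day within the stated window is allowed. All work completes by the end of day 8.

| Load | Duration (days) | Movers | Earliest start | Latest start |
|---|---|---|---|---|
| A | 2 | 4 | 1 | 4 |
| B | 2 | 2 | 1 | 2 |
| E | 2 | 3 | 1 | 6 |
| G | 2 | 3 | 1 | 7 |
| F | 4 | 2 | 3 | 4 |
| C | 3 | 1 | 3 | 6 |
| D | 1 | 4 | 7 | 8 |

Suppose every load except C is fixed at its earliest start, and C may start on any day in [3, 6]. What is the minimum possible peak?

C@3: d1:12  d2:12  d3:3  d4:3  d5:3  d6:2  d7:4  d8:0 → peak 12
C@4: d1:12  d2:12  d3:2  d4:3  d5:3  d6:3  d7:4  d8:0 → peak 12
C@5: d1:12  d2:12  d3:2  d4:2  d5:3  d6:3  d7:5  d8:0 → peak 12
C@6: d1:12  d2:12  d3:2  d4:2  d5:2  d6:3  d7:5  d8:1 → peak 12
Best is C@3, peak 12.

12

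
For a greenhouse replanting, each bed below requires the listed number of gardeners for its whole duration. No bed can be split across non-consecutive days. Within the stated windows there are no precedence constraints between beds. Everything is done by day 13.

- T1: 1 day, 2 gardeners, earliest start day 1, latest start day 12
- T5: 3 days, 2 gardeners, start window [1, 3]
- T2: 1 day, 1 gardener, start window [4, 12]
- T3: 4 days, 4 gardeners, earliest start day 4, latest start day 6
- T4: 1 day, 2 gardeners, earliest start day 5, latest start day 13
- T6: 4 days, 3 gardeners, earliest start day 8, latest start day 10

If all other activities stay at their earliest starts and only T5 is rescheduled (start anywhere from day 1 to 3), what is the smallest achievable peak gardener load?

6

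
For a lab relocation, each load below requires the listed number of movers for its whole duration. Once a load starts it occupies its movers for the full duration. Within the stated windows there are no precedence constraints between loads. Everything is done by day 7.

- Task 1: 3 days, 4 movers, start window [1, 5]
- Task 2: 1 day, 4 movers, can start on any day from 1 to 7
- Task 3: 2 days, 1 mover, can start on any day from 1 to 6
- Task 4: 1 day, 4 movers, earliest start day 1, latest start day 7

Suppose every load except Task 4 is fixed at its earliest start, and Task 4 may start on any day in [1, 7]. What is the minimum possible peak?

Task 4@1: d1:13  d2:5  d3:4  d4:0  d5:0  d6:0  d7:0 → peak 13
Task 4@2: d1:9  d2:9  d3:4  d4:0  d5:0  d6:0  d7:0 → peak 9
Task 4@3: d1:9  d2:5  d3:8  d4:0  d5:0  d6:0  d7:0 → peak 9
Task 4@4: d1:9  d2:5  d3:4  d4:4  d5:0  d6:0  d7:0 → peak 9
Task 4@5: d1:9  d2:5  d3:4  d4:0  d5:4  d6:0  d7:0 → peak 9
Task 4@6: d1:9  d2:5  d3:4  d4:0  d5:0  d6:4  d7:0 → peak 9
Task 4@7: d1:9  d2:5  d3:4  d4:0  d5:0  d6:0  d7:4 → peak 9
Best is Task 4@2, peak 9.

9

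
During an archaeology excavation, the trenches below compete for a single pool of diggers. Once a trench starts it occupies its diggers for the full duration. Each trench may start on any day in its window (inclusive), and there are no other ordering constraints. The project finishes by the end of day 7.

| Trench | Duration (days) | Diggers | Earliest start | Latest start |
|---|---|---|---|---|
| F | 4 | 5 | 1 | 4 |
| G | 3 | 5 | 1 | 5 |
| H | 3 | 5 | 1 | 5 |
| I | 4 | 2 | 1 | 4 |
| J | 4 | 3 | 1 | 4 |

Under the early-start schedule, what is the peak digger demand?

20

Early-start schedule: F@1, G@1, H@1, I@1, J@1.
Load per day: day 1: 20, day 2: 20, day 3: 20, day 4: 10, day 5: 0, day 6: 0, day 7: 0.
Peak is 20.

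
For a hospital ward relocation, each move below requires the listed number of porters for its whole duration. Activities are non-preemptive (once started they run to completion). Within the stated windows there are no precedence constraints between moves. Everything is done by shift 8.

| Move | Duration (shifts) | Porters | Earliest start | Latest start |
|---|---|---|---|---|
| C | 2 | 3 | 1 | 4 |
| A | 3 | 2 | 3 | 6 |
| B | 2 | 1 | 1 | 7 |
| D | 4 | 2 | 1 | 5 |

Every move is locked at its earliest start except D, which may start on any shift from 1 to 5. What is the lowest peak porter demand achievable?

D@1: s1:6  s2:6  s3:4  s4:4  s5:2  s6:0  s7:0  s8:0 → peak 6
D@2: s1:4  s2:6  s3:4  s4:4  s5:4  s6:0  s7:0  s8:0 → peak 6
D@3: s1:4  s2:4  s3:4  s4:4  s5:4  s6:2  s7:0  s8:0 → peak 4
D@4: s1:4  s2:4  s3:2  s4:4  s5:4  s6:2  s7:2  s8:0 → peak 4
D@5: s1:4  s2:4  s3:2  s4:2  s5:4  s6:2  s7:2  s8:2 → peak 4
Best is D@3, peak 4.

4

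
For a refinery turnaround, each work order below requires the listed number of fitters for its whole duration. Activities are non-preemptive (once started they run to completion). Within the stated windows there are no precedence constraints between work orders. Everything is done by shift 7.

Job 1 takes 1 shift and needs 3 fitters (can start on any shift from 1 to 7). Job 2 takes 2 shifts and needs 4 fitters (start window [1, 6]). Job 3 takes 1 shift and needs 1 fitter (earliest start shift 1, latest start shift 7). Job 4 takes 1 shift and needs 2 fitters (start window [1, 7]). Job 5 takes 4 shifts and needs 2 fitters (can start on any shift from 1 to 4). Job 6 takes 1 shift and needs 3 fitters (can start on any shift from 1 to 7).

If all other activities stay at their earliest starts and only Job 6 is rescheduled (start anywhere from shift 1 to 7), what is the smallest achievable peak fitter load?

12

Job 6@1: s1:15  s2:6  s3:2  s4:2  s5:0  s6:0  s7:0 → peak 15
Job 6@2: s1:12  s2:9  s3:2  s4:2  s5:0  s6:0  s7:0 → peak 12
Job 6@3: s1:12  s2:6  s3:5  s4:2  s5:0  s6:0  s7:0 → peak 12
Job 6@4: s1:12  s2:6  s3:2  s4:5  s5:0  s6:0  s7:0 → peak 12
Job 6@5: s1:12  s2:6  s3:2  s4:2  s5:3  s6:0  s7:0 → peak 12
Job 6@6: s1:12  s2:6  s3:2  s4:2  s5:0  s6:3  s7:0 → peak 12
Job 6@7: s1:12  s2:6  s3:2  s4:2  s5:0  s6:0  s7:3 → peak 12
Best is Job 6@2, peak 12.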